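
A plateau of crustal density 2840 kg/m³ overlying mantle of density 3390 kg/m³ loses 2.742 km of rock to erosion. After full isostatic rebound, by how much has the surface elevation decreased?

0.445 km

Rebound u = e ρ_c/ρ_m = 2.742 km × 2840/3390 = 2.297 km.
Net surface drop = e − u = 2.742 km − 2.297 km = e (ρ_m − ρ_c)/ρ_m = 0.445 km.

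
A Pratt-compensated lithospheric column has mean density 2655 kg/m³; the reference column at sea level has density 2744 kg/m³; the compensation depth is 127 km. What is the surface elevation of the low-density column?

ρ_ref D = ρ (D + h) → h = D (ρ_ref − ρ)/ρ.
h = 127 km × (2744 − 2655)/2655 = 4.26 km.

4.26 km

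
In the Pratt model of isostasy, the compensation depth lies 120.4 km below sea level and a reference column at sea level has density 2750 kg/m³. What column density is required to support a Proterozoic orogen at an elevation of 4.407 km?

2650 kg/m³

Pratt balance: ρ_ref D = ρ (D + h).
ρ = ρ_ref D/(D + h) = 2750 × 120.4 km/(120.4 km + 4.407 km) = 2650 kg/m³.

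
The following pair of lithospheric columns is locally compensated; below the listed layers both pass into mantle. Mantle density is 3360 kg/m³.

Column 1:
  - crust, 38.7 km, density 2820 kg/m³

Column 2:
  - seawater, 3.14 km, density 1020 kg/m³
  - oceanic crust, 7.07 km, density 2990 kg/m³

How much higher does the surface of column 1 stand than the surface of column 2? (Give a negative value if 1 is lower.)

3.25 km

For any compensation level in the mantle, the mantle terms cancel and isostasy reduces to e = (Σt_1 − Σt_2) − (Σ(ρt)_1 − Σ(ρt)_2) / ρ_m.
Σt_1 = 38.7 km; Σt_2 = 10.21 km; Σ(ρt)_1 = 109134; Σ(ρt)_2 = 24342.1 (in km·kg/m³).
e = (38.7 − 10.21) − (109134 − 24342.1) / 3360 = 3.25 km.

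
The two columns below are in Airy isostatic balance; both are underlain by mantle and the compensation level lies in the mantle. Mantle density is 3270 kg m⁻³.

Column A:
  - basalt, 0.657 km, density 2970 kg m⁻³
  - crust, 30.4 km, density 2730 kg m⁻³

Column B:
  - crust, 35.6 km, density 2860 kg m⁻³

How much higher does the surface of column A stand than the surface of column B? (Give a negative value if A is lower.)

0.617 km

For any compensation level in the mantle, the mantle terms cancel and isostasy reduces to e = (Σt_A − Σt_B) − (Σ(ρt)_A − Σ(ρt)_B) / ρ_m.
Σt_A = 31.057 km; Σt_B = 35.6 km; Σ(ρt)_A = 84943.29; Σ(ρt)_B = 101816 (in km·kg m⁻³).
e = (31.057 − 35.6) − (84943.29 − 101816) / 3270 = 0.617 km.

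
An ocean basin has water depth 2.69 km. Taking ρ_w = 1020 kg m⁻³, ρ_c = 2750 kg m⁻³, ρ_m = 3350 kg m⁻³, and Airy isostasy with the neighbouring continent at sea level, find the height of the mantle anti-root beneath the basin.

Equating mass per unit area of the two columns: replacing crust with seawater at the top is compensated by replacing crust with mantle at the base: d (ρ_c − ρ_w) = a (ρ_m − ρ_c).
a = d (ρ_c − ρ_w)/(ρ_m − ρ_c) = 2.69 km × 1730/600 = 7.76 km.

7.76 km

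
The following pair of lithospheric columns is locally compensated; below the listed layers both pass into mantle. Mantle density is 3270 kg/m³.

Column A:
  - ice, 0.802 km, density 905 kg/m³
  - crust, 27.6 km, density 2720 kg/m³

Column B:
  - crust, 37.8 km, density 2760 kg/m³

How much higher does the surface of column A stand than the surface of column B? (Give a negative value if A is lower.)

−0.673 km

For any compensation level in the mantle, the mantle terms cancel and isostasy reduces to e = (Σt_A − Σt_B) − (Σ(ρt)_A − Σ(ρt)_B) / ρ_m.
Σt_A = 28.402 km; Σt_B = 37.8 km; Σ(ρt)_A = 75797.81; Σ(ρt)_B = 104328 (in km·kg/m³).
e = (28.402 − 37.8) − (75797.81 − 104328) / 3270 = −0.673 km.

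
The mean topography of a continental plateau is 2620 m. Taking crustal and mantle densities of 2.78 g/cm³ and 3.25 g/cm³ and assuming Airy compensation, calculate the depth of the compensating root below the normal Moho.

15500 m

For local isostatic compensation: the weight of the topography is balanced by the buoyancy of the root, ρ_c h = (ρ_m − ρ_c) r.
r = h · ρ_c / (ρ_m − ρ_c) = 2620 m × 2.78 / (3.25 − 2.78) = 15500 m.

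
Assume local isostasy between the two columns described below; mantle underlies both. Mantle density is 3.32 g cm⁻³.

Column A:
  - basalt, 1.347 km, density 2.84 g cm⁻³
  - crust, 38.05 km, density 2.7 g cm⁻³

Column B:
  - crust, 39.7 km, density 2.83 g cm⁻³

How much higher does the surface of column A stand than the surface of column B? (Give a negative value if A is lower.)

1.44 km

For any compensation level in the mantle, the mantle terms cancel and isostasy reduces to e = (Σt_A − Σt_B) − (Σ(ρt)_A − Σ(ρt)_B) / ρ_m.
Σt_A = 39.397 km; Σt_B = 39.7 km; Σ(ρt)_A = 106.56048; Σ(ρt)_B = 112.351 (in km·g cm⁻³).
e = (39.397 − 39.7) − (106.56048 − 112.351) / 3.32 = 1.44 km.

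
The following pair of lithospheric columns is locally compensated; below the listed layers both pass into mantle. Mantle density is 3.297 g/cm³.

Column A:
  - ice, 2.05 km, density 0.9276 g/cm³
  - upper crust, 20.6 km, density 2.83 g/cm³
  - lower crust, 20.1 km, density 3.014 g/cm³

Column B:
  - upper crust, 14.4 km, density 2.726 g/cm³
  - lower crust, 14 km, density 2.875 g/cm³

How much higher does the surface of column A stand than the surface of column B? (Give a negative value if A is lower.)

For any compensation level in the mantle, the mantle terms cancel and isostasy reduces to e = (Σt_A − Σt_B) − (Σ(ρt)_A − Σ(ρt)_B) / ρ_m.
Σt_A = 42.75 km; Σt_B = 28.4 km; Σ(ρt)_A = 120.78098; Σ(ρt)_B = 79.5044 (in km·g/cm³).
e = (42.75 − 28.4) − (120.78098 − 79.5044) / 3.297 = 1.83 km.

1.83 km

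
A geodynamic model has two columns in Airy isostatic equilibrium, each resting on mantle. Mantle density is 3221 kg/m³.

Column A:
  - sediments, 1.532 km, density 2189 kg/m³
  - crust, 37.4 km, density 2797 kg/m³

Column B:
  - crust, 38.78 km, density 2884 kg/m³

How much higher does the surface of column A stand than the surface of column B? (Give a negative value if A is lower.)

1.36 km

For any compensation level in the mantle, the mantle terms cancel and isostasy reduces to e = (Σt_A − Σt_B) − (Σ(ρt)_A − Σ(ρt)_B) / ρ_m.
Σt_A = 38.932 km; Σt_B = 38.78 km; Σ(ρt)_A = 107961.348; Σ(ρt)_B = 111841.52 (in km·kg/m³).
e = (38.932 − 38.78) − (107961.348 − 111841.52) / 3221 = 1.36 km.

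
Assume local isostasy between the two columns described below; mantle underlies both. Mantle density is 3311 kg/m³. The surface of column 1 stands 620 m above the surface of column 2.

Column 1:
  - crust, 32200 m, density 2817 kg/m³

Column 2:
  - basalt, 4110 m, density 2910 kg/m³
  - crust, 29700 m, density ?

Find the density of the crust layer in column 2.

Take the compensation level at the base of the deeper column (depth z_c below the surface of column 1) and equate Σ ρ_i t_i down to z_c; mantle fills any gap and the z_c terms cancel.
Column 1: 32200×2817 + (z_c − 32200)×3311
Column 2: 620×0 + 4110×2910 + 29700×ρ + (z_c − 620 − 33810)×3311
The z_c×3311 term appears on both sides and cancels. Collect the known terms of each column as K = Σ(ρt)_known − 3311 × (depth of known layers): K_1 = 90707400 − 3311×32200 = −15906800; K_2 = 11960100 − 3311×(620 + 33810) = −102037630.
Balance: K_1 = K_2 + 29700×ρ, so ρ = (K_1 − K_2)/29700 = 86130800/29700 = 2900 kg/m³.

2900 kg/m³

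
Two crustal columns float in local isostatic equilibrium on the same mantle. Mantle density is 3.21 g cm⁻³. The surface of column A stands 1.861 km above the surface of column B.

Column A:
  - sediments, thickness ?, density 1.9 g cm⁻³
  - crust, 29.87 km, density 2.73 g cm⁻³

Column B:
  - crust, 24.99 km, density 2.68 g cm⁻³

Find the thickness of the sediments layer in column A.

Take the compensation level at the base of the deeper column (depth z_c below the surface of column A) and equate Σ ρ_i t_i down to z_c; mantle fills any gap and the z_c terms cancel.
Column A: x×1.9 + 29.87×2.73 + (z_c − 29.87 − x)×3.21
Column B: 1.861×0 + 24.99×2.68 + (z_c − 1.861 − 24.99)×3.21
The z_c×3.21 term appears on both sides and cancels. Collect the known terms of each column as K = Σ(ρt)_known − 3.21 × (depth of known layers): K_A = 81.5451 − 3.21×29.87 = −14.3376; K_B = 66.9732 − 3.21×(1.861 + 24.99) = −19.21851.
Balance: K_A − x×(3.21 − 1.9) = K_B, so x = (K_A − K_B)/(3.21 − 1.9) = 4.88091/1.31 = 3.73 km.

3.73 km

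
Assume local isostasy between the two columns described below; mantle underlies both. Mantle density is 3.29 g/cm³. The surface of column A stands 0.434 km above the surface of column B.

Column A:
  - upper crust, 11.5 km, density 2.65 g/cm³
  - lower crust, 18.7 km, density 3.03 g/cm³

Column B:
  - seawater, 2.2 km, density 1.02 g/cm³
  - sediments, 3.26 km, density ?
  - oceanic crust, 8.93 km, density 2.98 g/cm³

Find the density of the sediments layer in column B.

2.36 g/cm³

Take the compensation level at the base of the deeper column (depth z_c below the surface of column A) and equate Σ ρ_i t_i down to z_c; mantle fills any gap and the z_c terms cancel.
Column A: 11.5×2.65 + 18.7×3.03 + (z_c − 30.2)×3.29
Column B: 0.434×0 + 2.2×1.02 + 3.26×ρ + 8.93×2.98 + (z_c − 0.434 − 14.39)×3.29
The z_c×3.29 term appears on both sides and cancels. Collect the known terms of each column as K = Σ(ρt)_known − 3.29 × (depth of known layers): K_A = 87.136 − 3.29×30.2 = −12.222; K_B = 28.8554 − 3.29×(0.434 + 14.39) = −19.91556.
Balance: K_A = K_B + 3.26×ρ, so ρ = (K_A − K_B)/3.26 = 7.69356/3.26 = 2.36 g/cm³.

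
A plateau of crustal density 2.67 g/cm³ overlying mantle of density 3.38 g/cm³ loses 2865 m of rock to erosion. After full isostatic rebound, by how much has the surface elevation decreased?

602 m

Rebound u = e ρ_c/ρ_m = 2865 m × 2.67/3.38 = 2263 m.
Net surface drop = e − u = 2865 m − 2263 m = e (ρ_m − ρ_c)/ρ_m = 602 m.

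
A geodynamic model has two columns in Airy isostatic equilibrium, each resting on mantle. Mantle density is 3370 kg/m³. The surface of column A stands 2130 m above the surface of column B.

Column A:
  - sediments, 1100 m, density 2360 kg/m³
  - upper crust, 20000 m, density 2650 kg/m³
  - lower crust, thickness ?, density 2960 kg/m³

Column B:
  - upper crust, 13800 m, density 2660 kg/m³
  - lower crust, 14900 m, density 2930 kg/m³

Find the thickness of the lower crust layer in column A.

19600 m

Take the compensation level at the base of the deeper column (depth z_c below the surface of column A) and equate Σ ρ_i t_i down to z_c; mantle fills any gap and the z_c terms cancel.
Column A: 1100×2360 + 20000×2650 + x×2960 + (z_c − 21100 − x)×3370
Column B: 2130×0 + 13800×2660 + 14900×2930 + (z_c − 2130 − 28700)×3370
The z_c×3370 term appears on both sides and cancels. Collect the known terms of each column as K = Σ(ρt)_known − 3370 × (depth of known layers): K_A = 55596000 − 3370×21100 = −15511000; K_B = 80365000 − 3370×(2130 + 28700) = −23532100.
Balance: K_A − x×(3370 − 2960) = K_B, so x = (K_A − K_B)/(3370 − 2960) = 8021100/410 = 19600 m.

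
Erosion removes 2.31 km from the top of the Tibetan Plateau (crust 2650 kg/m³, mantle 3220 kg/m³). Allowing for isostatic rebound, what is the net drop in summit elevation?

0.409 km

Rebound u = e ρ_c/ρ_m = 2.31 km × 2650/3220 = 1.901 km.
Net surface drop = e − u = 2.31 km − 1.901 km = e (ρ_m − ρ_c)/ρ_m = 0.409 km.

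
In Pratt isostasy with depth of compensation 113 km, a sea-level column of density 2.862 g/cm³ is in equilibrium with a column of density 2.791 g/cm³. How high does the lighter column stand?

2.87 km

ρ_ref D = ρ (D + h) → h = D (ρ_ref − ρ)/ρ.
h = 113 km × (2.862 − 2.791)/2.791 = 2.87 km.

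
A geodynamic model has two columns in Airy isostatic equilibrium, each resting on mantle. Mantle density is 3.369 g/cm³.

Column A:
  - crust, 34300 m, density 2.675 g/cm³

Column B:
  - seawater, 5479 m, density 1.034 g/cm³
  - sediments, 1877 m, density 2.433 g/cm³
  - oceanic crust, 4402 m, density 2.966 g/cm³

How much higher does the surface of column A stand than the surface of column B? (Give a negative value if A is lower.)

For any compensation level in the mantle, the mantle terms cancel and isostasy reduces to e = (Σt_A − Σt_B) − (Σ(ρt)_A − Σ(ρt)_B) / ρ_m.
Σt_A = 34300 m; Σt_B = 11758 m; Σ(ρt)_A = 91752.5; Σ(ρt)_B = 23288.359 (in m·g/cm³).
e = (34300 − 11758) − (91752.5 − 23288.359) / 3.369 = 2220 m.

2220 m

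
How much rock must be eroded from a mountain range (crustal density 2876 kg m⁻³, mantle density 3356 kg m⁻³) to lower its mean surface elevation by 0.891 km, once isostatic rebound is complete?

Net drop Δ = e − u = e − e ρ_c/ρ_m = e (ρ_m − ρ_c)/ρ_m.
e = Δ ρ_m/(ρ_m − ρ_c) = 0.891 km × 3356/480 = 6.23 km.

6.23 km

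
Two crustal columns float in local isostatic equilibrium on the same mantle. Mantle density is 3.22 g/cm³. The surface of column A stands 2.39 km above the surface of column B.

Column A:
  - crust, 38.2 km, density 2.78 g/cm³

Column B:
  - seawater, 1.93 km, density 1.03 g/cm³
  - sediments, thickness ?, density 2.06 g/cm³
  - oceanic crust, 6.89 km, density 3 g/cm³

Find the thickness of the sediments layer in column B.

Take the compensation level at the base of the deeper column (depth z_c below the surface of column A) and equate Σ ρ_i t_i down to z_c; mantle fills any gap and the z_c terms cancel.
Column A: 38.2×2.78 + (z_c − 38.2)×3.22
Column B: 2.39×0 + 1.93×1.03 + x×2.06 + 6.89×3 + (z_c − 2.39 − 8.82 − x)×3.22
The z_c×3.22 term appears on both sides and cancels. Collect the known terms of each column as K = Σ(ρt)_known − 3.22 × (depth of known layers): K_A = 106.196 − 3.22×38.2 = −16.808; K_B = 22.6579 − 3.22×(2.39 + 8.82) = −13.4383.
Balance: K_A = K_B − x×(3.22 − 2.06), so x = (K_B − K_A)/(3.22 − 2.06) = 3.3697/1.16 = 2.9 km.

2.9 km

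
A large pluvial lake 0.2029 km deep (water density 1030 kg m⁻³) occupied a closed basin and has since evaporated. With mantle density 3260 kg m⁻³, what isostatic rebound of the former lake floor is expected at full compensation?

u = d ρ_w/ρ_m = 0.2029 km × 1030/3260 = 0.0641 km.

0.0641 km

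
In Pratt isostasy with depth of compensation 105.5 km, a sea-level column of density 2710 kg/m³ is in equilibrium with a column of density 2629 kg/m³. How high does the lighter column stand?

ρ_ref D = ρ (D + h) → h = D (ρ_ref − ρ)/ρ.
h = 105.5 km × (2710 − 2629)/2629 = 3.25 km.

3.25 km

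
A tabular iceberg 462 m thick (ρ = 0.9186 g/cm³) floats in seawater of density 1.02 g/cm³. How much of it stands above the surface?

Floating equilibrium: submerged depth d = t ρ_obj/ρ_fluid = 462 m × 0.9186/1.02 = 416.1 m.
Freeboard = t − d = 462 m − 416.1 m = 45.9 m.

45.9 m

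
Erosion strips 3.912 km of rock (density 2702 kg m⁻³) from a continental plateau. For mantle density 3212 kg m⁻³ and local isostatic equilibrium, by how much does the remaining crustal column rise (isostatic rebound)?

3.29 km

Unloading: uplift u = e ρ_c/ρ_m = 3.912 km × 2702/3212 = 3.29 km.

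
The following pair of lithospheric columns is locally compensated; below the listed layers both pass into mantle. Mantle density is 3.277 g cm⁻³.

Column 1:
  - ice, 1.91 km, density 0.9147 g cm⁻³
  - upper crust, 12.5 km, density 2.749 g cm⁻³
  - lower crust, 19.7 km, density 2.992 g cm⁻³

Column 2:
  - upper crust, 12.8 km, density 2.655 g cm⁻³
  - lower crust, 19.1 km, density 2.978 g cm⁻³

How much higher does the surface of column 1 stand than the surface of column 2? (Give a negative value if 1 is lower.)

0.932 km

For any compensation level in the mantle, the mantle terms cancel and isostasy reduces to e = (Σt_1 − Σt_2) − (Σ(ρt)_1 − Σ(ρt)_2) / ρ_m.
Σt_1 = 34.11 km; Σt_2 = 31.9 km; Σ(ρt)_1 = 95.051977; Σ(ρt)_2 = 90.8638 (in km·g cm⁻³).
e = (34.11 − 31.9) − (95.051977 − 90.8638) / 3.277 = 0.932 km.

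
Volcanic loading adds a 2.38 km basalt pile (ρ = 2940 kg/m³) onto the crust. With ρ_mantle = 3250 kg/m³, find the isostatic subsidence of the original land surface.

Subaerial loading: s = t ρ_load / ρ_m.
s = 2.38 km × 2940/3250 = 2.15 km.

2.15 km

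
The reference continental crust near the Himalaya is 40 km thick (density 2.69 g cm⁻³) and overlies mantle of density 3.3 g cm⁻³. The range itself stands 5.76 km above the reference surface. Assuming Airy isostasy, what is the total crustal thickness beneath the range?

71.2 km

Root depth r = h ρ_c / (ρ_m − ρ_c) = 5.76 km × 2.69 / 0.61 = 25.4 km.
Total thickness = T + h + r = 40 km + 5.76 km + 25.4 km = 71.2 km.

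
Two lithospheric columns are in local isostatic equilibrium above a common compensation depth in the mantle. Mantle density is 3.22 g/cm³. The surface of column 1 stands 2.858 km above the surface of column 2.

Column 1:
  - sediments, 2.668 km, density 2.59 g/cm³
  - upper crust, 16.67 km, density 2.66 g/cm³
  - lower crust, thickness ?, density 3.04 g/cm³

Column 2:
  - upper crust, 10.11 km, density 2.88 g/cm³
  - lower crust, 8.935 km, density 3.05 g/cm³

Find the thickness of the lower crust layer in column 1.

Take the compensation level at the base of the deeper column (depth z_c below the surface of column 1) and equate Σ ρ_i t_i down to z_c; mantle fills any gap and the z_c terms cancel.
Column 1: 2.668×2.59 + 16.67×2.66 + x×3.04 + (z_c − 19.338 − x)×3.22
Column 2: 2.858×0 + 10.11×2.88 + 8.935×3.05 + (z_c − 2.858 − 19.045)×3.22
The z_c×3.22 term appears on both sides and cancels. Collect the known terms of each column as K = Σ(ρt)_known − 3.22 × (depth of known layers): K_1 = 51.25232 − 3.22×19.338 = −11.01604; K_2 = 56.36855 − 3.22×(2.858 + 19.045) = −14.15911.
Balance: K_1 − x×(3.22 − 3.04) = K_2, so x = (K_1 − K_2)/(3.22 − 3.04) = 3.14307/0.18 = 17.5 km.

17.5 km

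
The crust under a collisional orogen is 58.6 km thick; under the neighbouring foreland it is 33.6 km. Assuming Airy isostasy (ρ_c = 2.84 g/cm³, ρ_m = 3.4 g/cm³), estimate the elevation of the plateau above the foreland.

4.12 km

Excess crust Δ = 58.6 km − 33.6 km = 25 km, split between elevation h and root r with h + r = Δ.
Airy balance ρ_c h = (ρ_m − ρ_c) r gives r = h ρ_c/(ρ_m − ρ_c), so h (1 + ρ_c/(ρ_m − ρ_c)) = Δ, i.e. h = Δ (ρ_m − ρ_c)/ρ_m.
h = 25 km × 0.56/3.4 = 4.12 km.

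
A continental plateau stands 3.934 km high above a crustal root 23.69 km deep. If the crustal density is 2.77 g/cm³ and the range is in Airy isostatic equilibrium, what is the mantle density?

3.23 g/cm³

Airy balance: ρ_c h = (ρ_m − ρ_c) r → ρ_m = ρ_c (1 + h/r).
ρ_m = 2.77 × (1 + 3.934 km/23.69 km) = 3.23 g/cm³.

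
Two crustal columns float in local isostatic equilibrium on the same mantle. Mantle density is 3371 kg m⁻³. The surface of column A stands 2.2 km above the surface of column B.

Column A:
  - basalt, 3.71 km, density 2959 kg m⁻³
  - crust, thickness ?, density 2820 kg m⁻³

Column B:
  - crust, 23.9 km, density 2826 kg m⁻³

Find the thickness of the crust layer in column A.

Take the compensation level at the base of the deeper column (depth z_c below the surface of column A) and equate Σ ρ_i t_i down to z_c; mantle fills any gap and the z_c terms cancel.
Column A: 3.71×2959 + x×2820 + (z_c − 3.71 − x)×3371
Column B: 2.2×0 + 23.9×2826 + (z_c − 2.2 − 23.9)×3371
The z_c×3371 term appears on both sides and cancels. Collect the known terms of each column as K = Σ(ρt)_known − 3371 × (depth of known layers): K_A = 10977.89 − 3371×3.71 = −1528.52; K_B = 67541.4 − 3371×(2.2 + 23.9) = −20441.7.
Balance: K_A − x×(3371 − 2820) = K_B, so x = (K_A − K_B)/(3371 − 2820) = 18913.2/551 = 34.3 km.

34.3 km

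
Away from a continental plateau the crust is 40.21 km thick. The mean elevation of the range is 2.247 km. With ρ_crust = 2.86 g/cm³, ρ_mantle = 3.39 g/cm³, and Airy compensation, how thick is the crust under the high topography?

Root depth r = h ρ_c / (ρ_m − ρ_c) = 2.247 km × 2.86 / 0.53 = 12.13 km.
Total thickness = T + h + r = 40.21 km + 2.247 km + 12.13 km = 54.6 km.

54.6 km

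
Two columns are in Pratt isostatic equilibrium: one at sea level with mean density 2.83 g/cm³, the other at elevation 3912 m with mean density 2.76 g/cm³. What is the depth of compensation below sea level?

ρ_ref D = ρ (D + h) → D (ρ_ref − ρ) = ρ h.
D = ρ h/(ρ_ref − ρ) = 2.76 × 3912 m/(2.83 − 2.76) = 154000 m.

154000 m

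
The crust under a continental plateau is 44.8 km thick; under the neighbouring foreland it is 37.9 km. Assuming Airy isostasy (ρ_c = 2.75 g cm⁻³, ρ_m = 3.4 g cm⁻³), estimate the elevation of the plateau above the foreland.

1.32 km

Excess crust Δ = 44.8 km − 37.9 km = 6.9 km, split between elevation h and root r with h + r = Δ.
Airy balance ρ_c h = (ρ_m − ρ_c) r gives r = h ρ_c/(ρ_m − ρ_c), so h (1 + ρ_c/(ρ_m − ρ_c)) = Δ, i.e. h = Δ (ρ_m − ρ_c)/ρ_m.
h = 6.9 km × 0.65/3.4 = 1.32 km.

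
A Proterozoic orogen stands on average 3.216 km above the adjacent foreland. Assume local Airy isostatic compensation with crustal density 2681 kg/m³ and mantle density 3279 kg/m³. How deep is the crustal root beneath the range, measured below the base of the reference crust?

14.4 km

Isostatic balance requires: the weight of the topography is balanced by the buoyancy of the root, ρ_c h = (ρ_m − ρ_c) r.
r = h · ρ_c / (ρ_m − ρ_c) = 3.216 km × 2681 / (3279 − 2681) = 14.4 km.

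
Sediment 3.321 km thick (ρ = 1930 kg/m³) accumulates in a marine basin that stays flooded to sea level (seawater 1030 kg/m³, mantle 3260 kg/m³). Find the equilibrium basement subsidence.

1.34 km

Submarine loading: the sediment displaces seawater, and the subsidence is in turn flooded, so s (ρ_m − ρ_w) = t (ρ_sed − ρ_w).
s = 3.321 km × (1930 − 1030) / (3260 − 1030) = 1.34 km.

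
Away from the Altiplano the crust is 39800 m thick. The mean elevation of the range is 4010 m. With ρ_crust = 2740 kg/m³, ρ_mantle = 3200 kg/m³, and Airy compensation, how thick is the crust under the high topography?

67700 m

Root depth r = h ρ_c / (ρ_m − ρ_c) = 4010 m × 2740 / 460 = 23890 m.
Total thickness = T + h + r = 39800 m + 4010 m + 23890 m = 67700 m.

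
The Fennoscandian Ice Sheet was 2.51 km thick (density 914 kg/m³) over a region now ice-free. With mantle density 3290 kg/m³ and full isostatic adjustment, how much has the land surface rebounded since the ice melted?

Removing the load lets mantle flow back in; uplift u satisfies ρ_ice t = ρ_m u.
u = t ρ_ice/ρ_m = 2.51 km × 914/3290 = 0.697 km.

0.697 km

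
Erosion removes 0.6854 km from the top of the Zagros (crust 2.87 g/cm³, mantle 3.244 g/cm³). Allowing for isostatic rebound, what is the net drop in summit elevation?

Rebound u = e ρ_c/ρ_m = 0.6854 km × 2.87/3.244 = 0.6064 km.
Net surface drop = e − u = 0.6854 km − 0.6064 km = e (ρ_m − ρ_c)/ρ_m = 0.079 km.

0.079 km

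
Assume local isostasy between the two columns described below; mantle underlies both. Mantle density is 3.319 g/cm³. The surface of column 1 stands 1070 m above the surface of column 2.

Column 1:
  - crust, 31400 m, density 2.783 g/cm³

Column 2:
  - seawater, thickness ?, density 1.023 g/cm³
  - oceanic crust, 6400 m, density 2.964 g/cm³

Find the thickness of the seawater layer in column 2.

4790 m

Take the compensation level at the base of the deeper column (depth z_c below the surface of column 1) and equate Σ ρ_i t_i down to z_c; mantle fills any gap and the z_c terms cancel.
Column 1: 31400×2.783 + (z_c − 31400)×3.319
Column 2: 1070×0 + x×1.023 + 6400×2.964 + (z_c − 1070 − 6400 − x)×3.319
The z_c×3.319 term appears on both sides and cancels. Collect the known terms of each column as K = Σ(ρt)_known − 3.319 × (depth of known layers): K_1 = 87386.2 − 3.319×31400 = −16830.4; K_2 = 18969.6 − 3.319×(1070 + 6400) = −5823.33.
Balance: K_1 = K_2 − x×(3.319 − 1.023), so x = (K_2 − K_1)/(3.319 − 1.023) = 11007.1/2.296 = 4790 m.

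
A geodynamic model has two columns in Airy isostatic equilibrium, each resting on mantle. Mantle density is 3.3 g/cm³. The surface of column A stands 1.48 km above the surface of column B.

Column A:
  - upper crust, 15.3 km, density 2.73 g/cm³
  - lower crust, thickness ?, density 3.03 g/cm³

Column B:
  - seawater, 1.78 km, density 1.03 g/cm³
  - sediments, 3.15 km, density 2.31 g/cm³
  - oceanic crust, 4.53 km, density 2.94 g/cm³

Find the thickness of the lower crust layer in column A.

Take the compensation level at the base of the deeper column (depth z_c below the surface of column A) and equate Σ ρ_i t_i down to z_c; mantle fills any gap and the z_c terms cancel.
Column A: 15.3×2.73 + x×3.03 + (z_c − 15.3 − x)×3.3
Column B: 1.48×0 + 1.78×1.03 + 3.15×2.31 + 4.53×2.94 + (z_c − 1.48 − 9.46)×3.3
The z_c×3.3 term appears on both sides and cancels. Collect the known terms of each column as K = Σ(ρt)_known − 3.3 × (depth of known layers): K_A = 41.769 − 3.3×15.3 = −8.721; K_B = 22.4281 − 3.3×(1.48 + 9.46) = −13.6739.
Balance: K_A − x×(3.3 − 3.03) = K_B, so x = (K_A − K_B)/(3.3 − 3.03) = 4.9529/0.27 = 18.3 km.

18.3 km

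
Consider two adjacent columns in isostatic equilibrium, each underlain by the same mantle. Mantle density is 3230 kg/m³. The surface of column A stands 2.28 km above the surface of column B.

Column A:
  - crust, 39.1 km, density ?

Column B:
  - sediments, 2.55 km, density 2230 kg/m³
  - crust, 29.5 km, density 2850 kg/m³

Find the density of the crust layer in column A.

Take the compensation level at the base of the deeper column (depth z_c below the surface of column A) and equate Σ ρ_i t_i down to z_c; mantle fills any gap and the z_c terms cancel.
Column A: 39.1×ρ + (z_c − 39.1)×3230
Column B: 2.28×0 + 2.55×2230 + 29.5×2850 + (z_c − 2.28 − 32.05)×3230
The z_c×3230 term appears on both sides and cancels. Collect the known terms of each column as K = Σ(ρt)_known − 3230 × (depth of known layers): K_A = 0 − 3230×39.1 = −126293; K_B = 89761.5 − 3230×(2.28 + 32.05) = −21124.4.
Balance: K_A + 39.1×ρ = K_B, so ρ = (K_B − K_A)/39.1 = 105169/39.1 = 2690 kg/m³.

2690 kg/m³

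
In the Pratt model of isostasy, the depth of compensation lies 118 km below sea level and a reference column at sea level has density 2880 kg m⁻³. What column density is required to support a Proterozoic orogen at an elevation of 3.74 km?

Pratt balance: ρ_ref D = ρ (D + h).
ρ = ρ_ref D/(D + h) = 2880 × 118 km/(118 km + 3.74 km) = 2790 kg m⁻³.

2790 kg m⁻³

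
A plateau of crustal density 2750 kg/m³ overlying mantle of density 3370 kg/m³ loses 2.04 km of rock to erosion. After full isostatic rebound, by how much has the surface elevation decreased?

0.375 km

Rebound u = e ρ_c/ρ_m = 2.04 km × 2750/3370 = 1.665 km.
Net surface drop = e − u = 2.04 km − 1.665 km = e (ρ_m − ρ_c)/ρ_m = 0.375 km.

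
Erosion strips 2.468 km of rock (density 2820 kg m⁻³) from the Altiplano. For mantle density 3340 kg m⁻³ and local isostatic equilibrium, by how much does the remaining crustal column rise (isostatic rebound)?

Unloading: uplift u = e ρ_c/ρ_m = 2.468 km × 2820/3340 = 2.08 km.

2.08 km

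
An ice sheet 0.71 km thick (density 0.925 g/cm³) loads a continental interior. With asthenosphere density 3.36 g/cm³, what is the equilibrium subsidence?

0.195 km

By Archimedes' principle applied to the lithosphere: the ice load ρ_ice t is balanced by mantle displaced below, ρ_m s.
s = t ρ_ice / ρ_m = 0.71 km × 0.925/3.36 = 0.195 km.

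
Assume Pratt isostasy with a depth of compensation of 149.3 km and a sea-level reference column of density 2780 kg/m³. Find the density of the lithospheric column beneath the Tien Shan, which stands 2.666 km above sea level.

Pratt balance: ρ_ref D = ρ (D + h).
ρ = ρ_ref D/(D + h) = 2780 × 149.3 km/(149.3 km + 2.666 km) = 2730 kg/m³.

2730 kg/m³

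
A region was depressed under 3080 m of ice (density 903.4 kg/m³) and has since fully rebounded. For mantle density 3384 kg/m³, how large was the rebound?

822 m

Removing the load lets mantle flow back in; uplift u satisfies ρ_ice t = ρ_m u.
u = t ρ_ice/ρ_m = 3080 m × 903.4/3384 = 822 m.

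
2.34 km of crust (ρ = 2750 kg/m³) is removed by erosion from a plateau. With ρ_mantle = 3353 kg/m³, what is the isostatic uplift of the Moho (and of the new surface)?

Unloading: uplift u = e ρ_c/ρ_m = 2.34 km × 2750/3353 = 1.92 km.

1.92 km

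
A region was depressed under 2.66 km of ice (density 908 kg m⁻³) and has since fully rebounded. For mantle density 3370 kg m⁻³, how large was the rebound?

0.717 km

Removing the load lets mantle flow back in; uplift u satisfies ρ_ice t = ρ_m u.
u = t ρ_ice/ρ_m = 2.66 km × 908/3370 = 0.717 km.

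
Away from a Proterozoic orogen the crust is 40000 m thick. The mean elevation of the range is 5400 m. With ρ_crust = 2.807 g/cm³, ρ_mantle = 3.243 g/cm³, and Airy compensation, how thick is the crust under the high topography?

80200 m

Root depth r = h ρ_c / (ρ_m − ρ_c) = 5400 m × 2.807 / 0.436 = 34770 m.
Total thickness = T + h + r = 40000 m + 5400 m + 34770 m = 80200 m.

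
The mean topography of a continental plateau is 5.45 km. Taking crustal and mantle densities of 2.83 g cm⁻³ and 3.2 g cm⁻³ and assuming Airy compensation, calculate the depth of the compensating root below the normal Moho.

By Archimedes' principle applied to the lithosphere: the weight of the topography is balanced by the buoyancy of the root, ρ_c h = (ρ_m − ρ_c) r.
r = h · ρ_c / (ρ_m − ρ_c) = 5.45 km × 2.83 / (3.2 − 2.83) = 41.7 km.

41.7 km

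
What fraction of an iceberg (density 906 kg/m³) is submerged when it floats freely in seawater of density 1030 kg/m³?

Submerged fraction = ρ_obj/ρ_fluid = 906/1030 = 0.88.

0.88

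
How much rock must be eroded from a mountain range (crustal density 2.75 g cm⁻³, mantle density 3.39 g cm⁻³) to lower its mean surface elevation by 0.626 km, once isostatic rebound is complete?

Net drop Δ = e − u = e − e ρ_c/ρ_m = e (ρ_m − ρ_c)/ρ_m.
e = Δ ρ_m/(ρ_m − ρ_c) = 0.626 km × 3.39/0.64 = 3.32 km.

3.32 km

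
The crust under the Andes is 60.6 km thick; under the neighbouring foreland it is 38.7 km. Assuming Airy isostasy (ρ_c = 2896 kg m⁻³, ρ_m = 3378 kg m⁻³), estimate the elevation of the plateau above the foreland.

Excess crust Δ = 60.6 km − 38.7 km = 21.9 km, split between elevation h and root r with h + r = Δ.
Airy balance ρ_c h = (ρ_m − ρ_c) r gives r = h ρ_c/(ρ_m − ρ_c), so h (1 + ρ_c/(ρ_m − ρ_c)) = Δ, i.e. h = Δ (ρ_m − ρ_c)/ρ_m.
h = 21.9 km × 482/3378 = 3.12 km.

3.12 km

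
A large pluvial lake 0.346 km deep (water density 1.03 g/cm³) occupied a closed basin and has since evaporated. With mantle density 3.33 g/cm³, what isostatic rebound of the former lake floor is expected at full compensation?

u = d ρ_w/ρ_m = 0.346 km × 1.03/3.33 = 0.107 km.

0.107 km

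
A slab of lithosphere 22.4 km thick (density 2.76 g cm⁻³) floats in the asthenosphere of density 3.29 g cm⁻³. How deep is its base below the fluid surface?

Draft d = t ρ_obj/ρ_fluid = 22.4 km × 2.76/3.29 = 18.8 km.

18.8 km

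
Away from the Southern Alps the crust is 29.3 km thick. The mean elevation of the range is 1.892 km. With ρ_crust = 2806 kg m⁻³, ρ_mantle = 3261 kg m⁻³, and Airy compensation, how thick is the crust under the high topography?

42.9 km

Root depth r = h ρ_c / (ρ_m − ρ_c) = 1.892 km × 2806 / 455 = 11.67 km.
Total thickness = T + h + r = 29.3 km + 1.892 km + 11.67 km = 42.9 km.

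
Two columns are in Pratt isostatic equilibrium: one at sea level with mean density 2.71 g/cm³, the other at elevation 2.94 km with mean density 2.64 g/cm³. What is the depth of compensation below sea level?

ρ_ref D = ρ (D + h) → D (ρ_ref − ρ) = ρ h.
D = ρ h/(ρ_ref − ρ) = 2.64 × 2.94 km/(2.71 − 2.64) = 111 km.

111 km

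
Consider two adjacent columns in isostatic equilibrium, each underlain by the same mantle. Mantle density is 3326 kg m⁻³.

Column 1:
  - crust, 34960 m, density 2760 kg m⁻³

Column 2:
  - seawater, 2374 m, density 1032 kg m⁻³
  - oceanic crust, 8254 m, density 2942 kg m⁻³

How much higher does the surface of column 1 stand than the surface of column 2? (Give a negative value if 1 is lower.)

3360 m

For any compensation level in the mantle, the mantle terms cancel and isostasy reduces to e = (Σt_1 − Σt_2) − (Σ(ρt)_1 − Σ(ρt)_2) / ρ_m.
Σt_1 = 34960 m; Σt_2 = 10628 m; Σ(ρt)_1 = 96489600; Σ(ρt)_2 = 26733236 (in m·kg m⁻³).
e = (34960 − 10628) − (96489600 − 26733236) / 3326 = 3360 m.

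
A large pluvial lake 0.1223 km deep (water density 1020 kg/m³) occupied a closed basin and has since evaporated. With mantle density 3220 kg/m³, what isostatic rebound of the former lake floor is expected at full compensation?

u = d ρ_w/ρ_m = 0.1223 km × 1020/3220 = 0.0387 km.

0.0387 km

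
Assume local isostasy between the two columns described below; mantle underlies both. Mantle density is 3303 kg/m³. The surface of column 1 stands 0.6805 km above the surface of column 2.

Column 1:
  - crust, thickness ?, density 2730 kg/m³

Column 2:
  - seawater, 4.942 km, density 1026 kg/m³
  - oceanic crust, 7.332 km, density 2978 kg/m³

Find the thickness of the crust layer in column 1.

Take the compensation level at the base of the deeper column (depth z_c below the surface of column 1) and equate Σ ρ_i t_i down to z_c; mantle fills any gap and the z_c terms cancel.
Column 1: x×2730 + (z_c − 0 − x)×3303
Column 2: 0.6805×0 + 4.942×1026 + 7.332×2978 + (z_c − 0.6805 − 12.274)×3303
The z_c×3303 term appears on both sides and cancels. Collect the known terms of each column as K = Σ(ρt)_known − 3303 × (depth of known layers): K_1 = 0 − 3303×0 = 0; K_2 = 26905.188 − 3303×(0.6805 + 12.274) = −15883.5255.
Balance: K_1 − x×(3303 − 2730) = K_2, so x = (K_1 − K_2)/(3303 − 2730) = 15883.5/573 = 27.7 km.

27.7 km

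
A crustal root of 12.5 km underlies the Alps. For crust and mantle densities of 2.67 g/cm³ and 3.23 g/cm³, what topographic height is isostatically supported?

2.62 km

Equating mass per unit area of the two columns: ρ_c h = (ρ_m − ρ_c) r.
h = r (ρ_m − ρ_c) / ρ_c = 12.5 km × (3.23 − 2.67) / 2.67 = 2.62 km.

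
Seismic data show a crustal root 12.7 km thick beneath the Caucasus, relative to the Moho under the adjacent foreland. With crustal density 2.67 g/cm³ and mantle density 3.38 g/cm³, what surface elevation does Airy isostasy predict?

By Archimedes' principle applied to the lithosphere: ρ_c h = (ρ_m − ρ_c) r.
h = r (ρ_m − ρ_c) / ρ_c = 12.7 km × (3.38 − 2.67) / 2.67 = 3.38 km.

3.38 km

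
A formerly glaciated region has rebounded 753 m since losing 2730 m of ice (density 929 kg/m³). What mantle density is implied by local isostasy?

ρ_m = ρ_ice t / u = 929 × 2730 m/753 m = 3370 kg/m³.

3370 kg/m³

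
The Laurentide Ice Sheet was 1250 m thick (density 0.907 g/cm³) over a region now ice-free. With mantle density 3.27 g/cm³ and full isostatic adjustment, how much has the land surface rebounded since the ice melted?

Removing the load lets mantle flow back in; uplift u satisfies ρ_ice t = ρ_m u.
u = t ρ_ice/ρ_m = 1250 m × 0.907/3.27 = 347 m.

347 m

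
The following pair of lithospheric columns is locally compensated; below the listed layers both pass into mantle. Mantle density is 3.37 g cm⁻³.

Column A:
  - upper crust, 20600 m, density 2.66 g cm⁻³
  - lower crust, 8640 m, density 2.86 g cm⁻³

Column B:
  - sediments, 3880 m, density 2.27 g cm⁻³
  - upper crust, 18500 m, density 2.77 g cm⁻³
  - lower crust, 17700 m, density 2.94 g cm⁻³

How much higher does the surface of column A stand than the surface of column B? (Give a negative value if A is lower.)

−1170 m

For any compensation level in the mantle, the mantle terms cancel and isostasy reduces to e = (Σt_A − Σt_B) − (Σ(ρt)_A − Σ(ρt)_B) / ρ_m.
Σt_A = 29240 m; Σt_B = 40080 m; Σ(ρt)_A = 79506.4; Σ(ρt)_B = 112090.6 (in m·g cm⁻³).
e = (29240 − 40080) − (79506.4 − 112090.6) / 3.37 = −1170 m.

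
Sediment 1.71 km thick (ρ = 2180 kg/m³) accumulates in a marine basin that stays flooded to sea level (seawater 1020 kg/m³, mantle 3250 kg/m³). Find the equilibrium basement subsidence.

0.89 km

Submarine loading: the sediment displaces seawater, and the subsidence is in turn flooded, so s (ρ_m − ρ_w) = t (ρ_sed − ρ_w).
s = 1.71 km × (2180 − 1020) / (3250 − 1020) = 0.89 km.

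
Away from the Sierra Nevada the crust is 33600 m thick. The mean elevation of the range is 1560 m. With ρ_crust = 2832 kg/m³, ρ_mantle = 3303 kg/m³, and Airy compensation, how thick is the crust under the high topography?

44500 m

Root depth r = h ρ_c / (ρ_m − ρ_c) = 1560 m × 2832 / 471 = 9380 m.
Total thickness = T + h + r = 33600 m + 1560 m + 9380 m = 44500 m.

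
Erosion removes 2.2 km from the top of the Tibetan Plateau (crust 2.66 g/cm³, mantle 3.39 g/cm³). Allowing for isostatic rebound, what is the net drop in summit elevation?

Rebound u = e ρ_c/ρ_m = 2.2 km × 2.66/3.39 = 1.726 km.
Net surface drop = e − u = 2.2 km − 1.726 km = e (ρ_m − ρ_c)/ρ_m = 0.474 km.

0.474 km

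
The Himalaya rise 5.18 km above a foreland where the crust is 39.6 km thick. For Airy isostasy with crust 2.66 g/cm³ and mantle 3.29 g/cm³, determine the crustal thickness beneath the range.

Root depth r = h ρ_c / (ρ_m − ρ_c) = 5.18 km × 2.66 / 0.63 = 21.87 km.
Total thickness = T + h + r = 39.6 km + 5.18 km + 21.87 km = 66.7 km.

66.7 km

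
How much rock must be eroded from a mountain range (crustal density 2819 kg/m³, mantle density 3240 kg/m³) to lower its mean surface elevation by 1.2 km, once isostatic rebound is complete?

9.24 km

Net drop Δ = e − u = e − e ρ_c/ρ_m = e (ρ_m − ρ_c)/ρ_m.
e = Δ ρ_m/(ρ_m − ρ_c) = 1.2 km × 3240/421 = 9.24 km.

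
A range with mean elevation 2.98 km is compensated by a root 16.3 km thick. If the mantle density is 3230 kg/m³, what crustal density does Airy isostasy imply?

2730 kg/m³

ρ_c h = (ρ_m − ρ_c) r → ρ_c (h + r) = ρ_m r → ρ_c = ρ_m r / (h + r).
ρ_c = 3230 × 16.3 km / (2.98 km + 16.3 km) = 2730 kg/m³.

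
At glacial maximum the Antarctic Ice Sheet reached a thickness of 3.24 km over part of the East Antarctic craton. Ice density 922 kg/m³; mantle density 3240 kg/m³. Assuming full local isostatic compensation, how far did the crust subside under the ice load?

For local isostatic compensation: the ice load ρ_ice t is balanced by mantle displaced below, ρ_m s.
s = t ρ_ice / ρ_m = 3.24 km × 922/3240 = 0.922 km.

0.922 km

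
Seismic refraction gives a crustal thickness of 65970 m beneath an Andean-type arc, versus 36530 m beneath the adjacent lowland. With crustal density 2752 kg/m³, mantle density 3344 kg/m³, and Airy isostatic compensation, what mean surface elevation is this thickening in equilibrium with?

Excess crust Δ = 65970 m − 36530 m = 29440 m, split between elevation h and root r with h + r = Δ.
Airy balance ρ_c h = (ρ_m − ρ_c) r gives r = h ρ_c/(ρ_m − ρ_c), so h (1 + ρ_c/(ρ_m − ρ_c)) = Δ, i.e. h = Δ (ρ_m − ρ_c)/ρ_m.
h = 29440 m × 592/3344 = 5210 m.

5210 m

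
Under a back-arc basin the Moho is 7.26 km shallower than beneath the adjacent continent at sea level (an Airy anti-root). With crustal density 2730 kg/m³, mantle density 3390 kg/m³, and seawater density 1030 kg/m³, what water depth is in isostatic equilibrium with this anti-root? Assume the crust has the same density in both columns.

Replacing a thickness d of crust by seawater at the top must be balanced by replacing crust with mantle at the base: d (ρ_c − ρ_w) = a (ρ_m − ρ_c).
d = a (ρ_m − ρ_c)/(ρ_c − ρ_w) = 7.26 km × 660/1700 = 2.82 km.

2.82 km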